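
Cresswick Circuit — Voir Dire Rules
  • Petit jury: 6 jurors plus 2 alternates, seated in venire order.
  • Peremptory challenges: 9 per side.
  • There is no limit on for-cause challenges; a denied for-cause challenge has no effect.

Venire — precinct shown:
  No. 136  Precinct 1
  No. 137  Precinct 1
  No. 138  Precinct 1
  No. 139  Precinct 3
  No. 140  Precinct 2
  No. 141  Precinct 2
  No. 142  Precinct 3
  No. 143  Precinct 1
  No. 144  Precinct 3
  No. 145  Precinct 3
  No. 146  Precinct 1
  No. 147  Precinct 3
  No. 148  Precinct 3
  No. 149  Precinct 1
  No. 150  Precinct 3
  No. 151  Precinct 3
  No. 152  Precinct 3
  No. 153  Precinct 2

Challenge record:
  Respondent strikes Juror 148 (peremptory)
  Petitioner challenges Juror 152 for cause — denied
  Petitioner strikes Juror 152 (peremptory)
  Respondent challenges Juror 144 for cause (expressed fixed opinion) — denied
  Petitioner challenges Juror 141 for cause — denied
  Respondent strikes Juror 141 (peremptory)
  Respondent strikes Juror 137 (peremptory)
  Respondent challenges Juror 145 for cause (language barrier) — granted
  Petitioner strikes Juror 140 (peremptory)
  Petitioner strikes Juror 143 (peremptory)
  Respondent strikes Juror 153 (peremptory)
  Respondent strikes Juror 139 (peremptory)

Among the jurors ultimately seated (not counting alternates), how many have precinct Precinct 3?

3

Removed: #137, #139, #140, #141, #143, #145, #148, #152, #153.
Seated jurors 1–6: #136, #138, #142, #144, #146, #147 (alternates #149, #150 not counted).
Of those, in Precinct 3: #142, #144, #147 → 3.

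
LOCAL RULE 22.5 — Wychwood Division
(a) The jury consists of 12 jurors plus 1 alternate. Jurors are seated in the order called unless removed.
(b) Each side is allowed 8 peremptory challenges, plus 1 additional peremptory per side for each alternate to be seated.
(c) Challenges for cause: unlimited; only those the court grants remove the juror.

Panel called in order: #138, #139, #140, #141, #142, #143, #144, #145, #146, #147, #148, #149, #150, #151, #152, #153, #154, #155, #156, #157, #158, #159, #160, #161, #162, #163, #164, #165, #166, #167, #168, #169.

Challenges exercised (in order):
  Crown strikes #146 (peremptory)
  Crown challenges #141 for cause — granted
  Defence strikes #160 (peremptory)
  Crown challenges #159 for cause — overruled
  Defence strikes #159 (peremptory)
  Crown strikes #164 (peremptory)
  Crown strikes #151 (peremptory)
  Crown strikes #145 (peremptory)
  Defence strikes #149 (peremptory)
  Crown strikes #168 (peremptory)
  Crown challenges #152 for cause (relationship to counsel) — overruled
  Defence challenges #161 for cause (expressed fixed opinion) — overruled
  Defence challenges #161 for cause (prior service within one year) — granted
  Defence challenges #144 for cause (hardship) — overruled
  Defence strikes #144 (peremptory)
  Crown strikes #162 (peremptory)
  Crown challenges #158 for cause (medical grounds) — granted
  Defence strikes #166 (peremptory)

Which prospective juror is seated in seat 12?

155

Removed: #141, #144, #145, #146, #149, #151, #158, #159, #160, #161, #162, #164, #166, #168. (#152 stays — for-cause denied.)
Filling seats in venire order through position 12: #138, #139, #140, #142, #143, #147, #148, #150, #152, #153, #154, #155.
So seat 12 is #155.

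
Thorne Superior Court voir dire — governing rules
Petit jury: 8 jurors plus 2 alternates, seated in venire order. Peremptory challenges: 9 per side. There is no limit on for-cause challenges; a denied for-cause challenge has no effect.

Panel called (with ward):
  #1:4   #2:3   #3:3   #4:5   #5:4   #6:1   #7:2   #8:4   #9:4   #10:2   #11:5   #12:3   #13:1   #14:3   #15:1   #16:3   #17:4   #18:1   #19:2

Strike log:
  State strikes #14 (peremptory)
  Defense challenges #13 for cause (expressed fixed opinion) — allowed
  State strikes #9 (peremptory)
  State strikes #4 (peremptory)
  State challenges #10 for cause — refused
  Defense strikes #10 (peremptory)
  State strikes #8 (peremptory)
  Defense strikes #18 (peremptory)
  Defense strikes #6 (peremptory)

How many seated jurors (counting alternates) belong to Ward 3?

Removed: #4, #6, #8, #9, #10, #13, #14, #18.
Seated (10 incl. alternates): #1, #2, #3, #5, #7, #11, #12, #15, #16, #17.
Of those, in Ward 3: #2, #3, #12, #16 → 4.

4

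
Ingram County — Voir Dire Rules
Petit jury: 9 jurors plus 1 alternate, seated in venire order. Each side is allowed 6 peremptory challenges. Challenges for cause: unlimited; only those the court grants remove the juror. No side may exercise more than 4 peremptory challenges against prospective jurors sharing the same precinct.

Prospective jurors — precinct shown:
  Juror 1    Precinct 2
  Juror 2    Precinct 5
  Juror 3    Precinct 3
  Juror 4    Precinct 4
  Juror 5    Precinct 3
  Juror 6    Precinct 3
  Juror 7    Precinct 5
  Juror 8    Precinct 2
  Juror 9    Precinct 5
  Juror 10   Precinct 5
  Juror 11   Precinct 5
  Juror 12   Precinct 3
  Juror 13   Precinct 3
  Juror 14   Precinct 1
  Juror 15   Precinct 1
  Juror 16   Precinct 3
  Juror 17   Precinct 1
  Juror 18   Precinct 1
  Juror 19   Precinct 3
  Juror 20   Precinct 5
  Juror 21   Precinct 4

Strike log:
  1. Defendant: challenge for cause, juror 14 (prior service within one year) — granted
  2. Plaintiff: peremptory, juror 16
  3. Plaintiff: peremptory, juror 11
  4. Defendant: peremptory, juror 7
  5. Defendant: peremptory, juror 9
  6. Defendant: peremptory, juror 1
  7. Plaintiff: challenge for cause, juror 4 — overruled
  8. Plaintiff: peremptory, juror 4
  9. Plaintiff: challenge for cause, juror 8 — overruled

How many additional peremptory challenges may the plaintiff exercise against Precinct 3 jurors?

Plaintiff peremptories so far: #16, #11, #4 — 3 of 6 used, 3 left overall.
Against Precinct 3: #16 — 1 used; per-precinct cap 4 leaves 3.
Binding limit: min(3, 3) = 3.

3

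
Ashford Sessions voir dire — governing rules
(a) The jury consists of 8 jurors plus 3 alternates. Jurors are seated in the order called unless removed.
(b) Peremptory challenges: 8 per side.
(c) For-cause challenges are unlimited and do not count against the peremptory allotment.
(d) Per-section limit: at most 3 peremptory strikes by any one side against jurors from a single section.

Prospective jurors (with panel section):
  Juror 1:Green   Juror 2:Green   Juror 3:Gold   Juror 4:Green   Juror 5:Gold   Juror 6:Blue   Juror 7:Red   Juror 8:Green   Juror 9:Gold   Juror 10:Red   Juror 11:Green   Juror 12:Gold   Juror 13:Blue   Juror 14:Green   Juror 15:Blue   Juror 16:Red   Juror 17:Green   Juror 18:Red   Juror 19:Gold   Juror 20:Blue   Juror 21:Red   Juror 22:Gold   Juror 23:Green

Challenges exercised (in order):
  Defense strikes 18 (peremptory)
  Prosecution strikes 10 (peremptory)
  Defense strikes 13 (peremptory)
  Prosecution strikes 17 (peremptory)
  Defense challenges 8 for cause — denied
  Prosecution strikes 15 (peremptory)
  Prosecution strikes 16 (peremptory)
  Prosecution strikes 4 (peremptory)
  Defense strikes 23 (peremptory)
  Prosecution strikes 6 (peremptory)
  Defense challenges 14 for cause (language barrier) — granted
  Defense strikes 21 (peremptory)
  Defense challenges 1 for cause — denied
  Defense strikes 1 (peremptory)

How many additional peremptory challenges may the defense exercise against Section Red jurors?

1

Defense peremptories so far: #18, #13, #23, #21, #1 — 5 of 8 used, 3 left overall.
Against Section Red: #18, #21 — 2 used; per-section cap 3 leaves 1.
Binding limit: min(3, 1) = 1.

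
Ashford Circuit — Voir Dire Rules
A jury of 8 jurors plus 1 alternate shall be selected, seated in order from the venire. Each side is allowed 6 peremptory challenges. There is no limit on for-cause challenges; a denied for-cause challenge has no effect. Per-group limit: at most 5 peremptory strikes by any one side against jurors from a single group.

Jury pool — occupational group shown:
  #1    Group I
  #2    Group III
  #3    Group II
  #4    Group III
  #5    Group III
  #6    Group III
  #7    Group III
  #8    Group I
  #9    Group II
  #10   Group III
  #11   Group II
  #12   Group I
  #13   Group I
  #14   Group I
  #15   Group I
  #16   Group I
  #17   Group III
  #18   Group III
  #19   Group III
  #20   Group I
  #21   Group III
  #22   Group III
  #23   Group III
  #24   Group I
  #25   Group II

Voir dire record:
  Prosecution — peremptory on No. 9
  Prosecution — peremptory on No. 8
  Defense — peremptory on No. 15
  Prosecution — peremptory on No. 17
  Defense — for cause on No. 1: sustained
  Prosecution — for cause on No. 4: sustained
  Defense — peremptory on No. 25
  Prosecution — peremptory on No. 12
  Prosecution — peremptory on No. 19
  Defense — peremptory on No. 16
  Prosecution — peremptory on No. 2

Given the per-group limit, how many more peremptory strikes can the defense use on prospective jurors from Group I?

Defense peremptories so far: #15, #25, #16 — 3 of 6 used, 3 left overall.
Against Group I: #15, #16 — 2 used; per-group cap 5 leaves 3.
Binding limit: min(3, 3) = 3.

3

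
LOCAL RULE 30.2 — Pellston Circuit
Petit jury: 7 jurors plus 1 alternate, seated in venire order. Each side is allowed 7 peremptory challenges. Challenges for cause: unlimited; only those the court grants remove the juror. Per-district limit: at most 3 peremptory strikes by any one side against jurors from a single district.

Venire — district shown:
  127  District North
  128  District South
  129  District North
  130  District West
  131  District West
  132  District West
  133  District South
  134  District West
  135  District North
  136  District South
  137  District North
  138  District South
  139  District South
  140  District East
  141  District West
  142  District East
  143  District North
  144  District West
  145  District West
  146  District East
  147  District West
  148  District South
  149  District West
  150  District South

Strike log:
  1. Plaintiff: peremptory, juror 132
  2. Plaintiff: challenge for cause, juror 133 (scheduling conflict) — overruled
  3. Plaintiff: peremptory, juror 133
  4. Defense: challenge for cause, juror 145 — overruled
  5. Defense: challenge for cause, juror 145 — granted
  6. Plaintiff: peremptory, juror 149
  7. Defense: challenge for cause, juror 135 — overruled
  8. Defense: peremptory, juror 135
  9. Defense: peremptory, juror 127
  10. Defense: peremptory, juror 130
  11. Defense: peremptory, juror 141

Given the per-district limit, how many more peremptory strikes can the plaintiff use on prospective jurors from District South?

Plaintiff peremptories so far: #132, #133, #149 — 3 of 7 used, 4 left overall.
Against District South: #133 — 1 used; per-district cap 3 leaves 2.
Binding limit: min(4, 2) = 2.

2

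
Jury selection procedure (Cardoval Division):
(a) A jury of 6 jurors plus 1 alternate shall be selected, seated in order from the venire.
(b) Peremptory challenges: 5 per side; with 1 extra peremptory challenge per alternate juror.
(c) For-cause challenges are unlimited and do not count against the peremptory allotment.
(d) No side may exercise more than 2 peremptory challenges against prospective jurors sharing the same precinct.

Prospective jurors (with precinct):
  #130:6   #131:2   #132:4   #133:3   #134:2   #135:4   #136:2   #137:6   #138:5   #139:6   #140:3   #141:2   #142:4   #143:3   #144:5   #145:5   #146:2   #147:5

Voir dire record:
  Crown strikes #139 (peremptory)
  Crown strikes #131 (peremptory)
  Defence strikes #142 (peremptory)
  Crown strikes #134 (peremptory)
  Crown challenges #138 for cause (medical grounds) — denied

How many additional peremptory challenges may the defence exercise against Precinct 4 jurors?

1

Defence peremptories so far: #142 — 1 of 6 used, 5 left overall.
Against Precinct 4: #142 — 1 used; per-precinct cap 2 leaves 1.
Binding limit: min(5, 1) = 1.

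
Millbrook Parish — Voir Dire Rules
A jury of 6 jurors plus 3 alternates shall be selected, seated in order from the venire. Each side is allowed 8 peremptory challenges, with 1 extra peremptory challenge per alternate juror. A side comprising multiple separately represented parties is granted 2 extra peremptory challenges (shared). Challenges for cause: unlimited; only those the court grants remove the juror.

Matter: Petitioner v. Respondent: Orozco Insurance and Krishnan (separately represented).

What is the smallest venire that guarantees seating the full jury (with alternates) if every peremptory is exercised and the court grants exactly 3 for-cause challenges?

Seats to fill: 6 + 3 alternates = 9.
Peremptories — Petitioner: 8 + 1×3 = 11; Respondent: 8 + 1×3 + 2 = 13; total 24.
For-cause removals: 3.
Minimum venire: 9 + 24 + 3 = 36.

36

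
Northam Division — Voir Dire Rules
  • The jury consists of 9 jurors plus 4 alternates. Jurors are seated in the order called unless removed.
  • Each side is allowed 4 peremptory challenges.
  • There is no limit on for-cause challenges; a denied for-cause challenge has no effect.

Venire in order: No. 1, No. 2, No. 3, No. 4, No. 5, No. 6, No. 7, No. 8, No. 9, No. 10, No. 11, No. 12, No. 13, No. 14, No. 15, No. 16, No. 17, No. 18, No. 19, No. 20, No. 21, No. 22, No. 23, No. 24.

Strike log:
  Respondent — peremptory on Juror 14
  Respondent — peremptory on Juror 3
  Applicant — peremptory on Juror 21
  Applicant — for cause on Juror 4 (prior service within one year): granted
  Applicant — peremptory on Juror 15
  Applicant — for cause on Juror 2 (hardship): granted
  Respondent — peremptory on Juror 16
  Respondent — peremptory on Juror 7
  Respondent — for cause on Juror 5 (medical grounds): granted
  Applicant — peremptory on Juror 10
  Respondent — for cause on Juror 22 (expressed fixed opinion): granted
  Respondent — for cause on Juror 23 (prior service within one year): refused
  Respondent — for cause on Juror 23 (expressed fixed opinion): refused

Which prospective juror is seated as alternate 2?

20

Removed: #2, #3, #4, #5, #7, #10, #14, #15, #16, #21, #22. (#23 stays — for-cause denied.)
Seating in order: seats 1–9 → #1, #6, #8, #9, #11, #12, #13, #17, #18; alternates → #19, #20, #23, #24.
So alternate 2 is #20.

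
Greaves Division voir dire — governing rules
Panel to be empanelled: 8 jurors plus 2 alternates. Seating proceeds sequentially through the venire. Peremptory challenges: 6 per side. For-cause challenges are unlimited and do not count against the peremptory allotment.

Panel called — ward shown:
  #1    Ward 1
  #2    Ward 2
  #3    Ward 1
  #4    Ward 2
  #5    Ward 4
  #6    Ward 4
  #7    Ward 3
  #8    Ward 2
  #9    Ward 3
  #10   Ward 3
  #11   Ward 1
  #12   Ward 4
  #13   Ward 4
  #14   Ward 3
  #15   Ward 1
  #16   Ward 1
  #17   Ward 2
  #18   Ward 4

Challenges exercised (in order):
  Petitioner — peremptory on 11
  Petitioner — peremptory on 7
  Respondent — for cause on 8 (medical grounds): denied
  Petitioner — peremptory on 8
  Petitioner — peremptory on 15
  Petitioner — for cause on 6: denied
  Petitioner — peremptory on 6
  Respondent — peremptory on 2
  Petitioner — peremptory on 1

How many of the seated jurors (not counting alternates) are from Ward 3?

Removed: #1, #2, #6, #7, #8, #11, #15.
Seated jurors 1–8: #3, #4, #5, #9, #10, #12, #13, #14 (alternates #16, #17 not counted).
Of those, in Ward 3: #9, #10, #14 → 3.

3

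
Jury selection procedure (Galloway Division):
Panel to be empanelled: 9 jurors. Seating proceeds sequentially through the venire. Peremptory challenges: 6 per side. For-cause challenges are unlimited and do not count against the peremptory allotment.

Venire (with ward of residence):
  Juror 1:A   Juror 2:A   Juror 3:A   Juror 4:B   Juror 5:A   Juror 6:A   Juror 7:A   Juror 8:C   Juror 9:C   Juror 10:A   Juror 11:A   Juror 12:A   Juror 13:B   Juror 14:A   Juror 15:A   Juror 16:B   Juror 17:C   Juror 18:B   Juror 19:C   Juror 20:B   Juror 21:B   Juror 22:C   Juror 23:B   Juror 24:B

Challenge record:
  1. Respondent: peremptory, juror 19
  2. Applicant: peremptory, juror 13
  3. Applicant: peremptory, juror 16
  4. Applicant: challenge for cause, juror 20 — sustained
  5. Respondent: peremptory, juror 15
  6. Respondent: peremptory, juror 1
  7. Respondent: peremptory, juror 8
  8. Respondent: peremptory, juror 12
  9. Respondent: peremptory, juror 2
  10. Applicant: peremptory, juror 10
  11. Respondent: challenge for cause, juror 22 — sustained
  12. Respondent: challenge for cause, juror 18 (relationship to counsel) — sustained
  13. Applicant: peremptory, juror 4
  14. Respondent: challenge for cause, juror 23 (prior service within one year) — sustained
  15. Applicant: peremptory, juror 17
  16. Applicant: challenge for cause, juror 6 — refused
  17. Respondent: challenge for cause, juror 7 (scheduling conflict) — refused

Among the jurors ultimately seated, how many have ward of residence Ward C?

1

Removed: #1, #2, #4, #8, #10, #12, #13, #15, #16, #17, #18, #19, #20, #22, #23.
Seated jurors 1–9: #3, #5, #6, #7, #9, #11, #14, #21, #24.
Of those, in Ward C: #9 → 1.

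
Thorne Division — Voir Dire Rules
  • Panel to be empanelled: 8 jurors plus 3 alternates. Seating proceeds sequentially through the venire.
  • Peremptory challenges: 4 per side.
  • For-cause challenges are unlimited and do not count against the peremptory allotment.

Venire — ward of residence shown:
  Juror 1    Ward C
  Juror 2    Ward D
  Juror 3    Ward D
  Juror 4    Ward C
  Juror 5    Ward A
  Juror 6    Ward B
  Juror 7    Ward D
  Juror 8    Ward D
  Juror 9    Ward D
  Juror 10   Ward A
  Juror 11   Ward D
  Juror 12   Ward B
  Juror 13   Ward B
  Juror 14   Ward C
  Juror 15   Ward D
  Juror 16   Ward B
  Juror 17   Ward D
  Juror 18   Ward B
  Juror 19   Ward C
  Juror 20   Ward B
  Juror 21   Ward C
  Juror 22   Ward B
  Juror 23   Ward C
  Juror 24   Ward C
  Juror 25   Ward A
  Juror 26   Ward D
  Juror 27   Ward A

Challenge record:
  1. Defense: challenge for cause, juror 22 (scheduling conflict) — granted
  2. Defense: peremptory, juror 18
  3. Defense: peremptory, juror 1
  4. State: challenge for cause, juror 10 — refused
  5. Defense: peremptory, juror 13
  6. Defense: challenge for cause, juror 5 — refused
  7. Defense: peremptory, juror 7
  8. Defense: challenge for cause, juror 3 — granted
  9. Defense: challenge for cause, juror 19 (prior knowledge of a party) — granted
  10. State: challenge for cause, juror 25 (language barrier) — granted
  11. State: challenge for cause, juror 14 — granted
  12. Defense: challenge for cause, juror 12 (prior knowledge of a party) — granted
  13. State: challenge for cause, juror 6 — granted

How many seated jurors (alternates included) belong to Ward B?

Removed: #1, #3, #6, #7, #12, #13, #14, #18, #19, #22, #25.
Seated (11 incl. alternates): #2, #4, #5, #8, #9, #10, #11, #15, #16, #17, #20.
Of those, in Ward B: #16, #20 → 2.

2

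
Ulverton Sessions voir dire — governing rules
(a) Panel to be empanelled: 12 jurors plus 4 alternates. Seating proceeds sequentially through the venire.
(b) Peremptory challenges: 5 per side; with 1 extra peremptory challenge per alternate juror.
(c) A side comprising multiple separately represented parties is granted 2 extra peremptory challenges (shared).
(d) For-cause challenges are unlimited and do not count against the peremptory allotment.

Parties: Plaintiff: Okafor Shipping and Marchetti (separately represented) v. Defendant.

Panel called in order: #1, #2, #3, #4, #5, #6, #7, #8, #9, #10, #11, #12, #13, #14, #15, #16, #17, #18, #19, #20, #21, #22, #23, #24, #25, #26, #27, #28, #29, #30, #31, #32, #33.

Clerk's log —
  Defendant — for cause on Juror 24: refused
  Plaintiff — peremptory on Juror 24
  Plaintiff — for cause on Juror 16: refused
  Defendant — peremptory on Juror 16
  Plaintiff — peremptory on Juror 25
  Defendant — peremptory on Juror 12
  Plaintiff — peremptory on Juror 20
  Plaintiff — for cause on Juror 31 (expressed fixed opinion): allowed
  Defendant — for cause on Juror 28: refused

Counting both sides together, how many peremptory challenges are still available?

Plaintiff allotment: 5 base + 1 × 4 alternates + 2 multi-party = 11. Defendant allotment: 5 base + 1 × 4 alternates = 9.
Plaintiff peremptories used: #24, #25, #20 — 3 (for-cause on #16, #31 don't count).
Defendant peremptories used: #16, #12 — 2 (for-cause on #24, #28 don't count).
Remaining: (11 − 3) + (9 − 2) = 15.

15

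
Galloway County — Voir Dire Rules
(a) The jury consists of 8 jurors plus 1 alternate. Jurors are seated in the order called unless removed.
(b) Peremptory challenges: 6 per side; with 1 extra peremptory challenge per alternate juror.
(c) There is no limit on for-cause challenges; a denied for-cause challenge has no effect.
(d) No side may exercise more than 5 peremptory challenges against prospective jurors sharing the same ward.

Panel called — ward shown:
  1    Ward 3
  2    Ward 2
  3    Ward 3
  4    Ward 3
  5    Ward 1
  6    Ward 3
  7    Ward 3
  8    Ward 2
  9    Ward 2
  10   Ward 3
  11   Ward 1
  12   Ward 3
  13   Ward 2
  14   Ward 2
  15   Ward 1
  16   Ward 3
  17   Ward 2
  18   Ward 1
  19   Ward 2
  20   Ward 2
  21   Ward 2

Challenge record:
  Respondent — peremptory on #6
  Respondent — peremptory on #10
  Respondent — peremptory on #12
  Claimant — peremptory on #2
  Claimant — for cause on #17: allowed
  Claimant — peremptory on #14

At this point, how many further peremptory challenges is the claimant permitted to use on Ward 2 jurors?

Claimant peremptories so far: #2, #14 — 2 of 7 used, 5 left overall.
Against Ward 2: #2, #14 — 2 used; per-ward cap 5 leaves 3.
Binding limit: min(5, 3) = 3.

3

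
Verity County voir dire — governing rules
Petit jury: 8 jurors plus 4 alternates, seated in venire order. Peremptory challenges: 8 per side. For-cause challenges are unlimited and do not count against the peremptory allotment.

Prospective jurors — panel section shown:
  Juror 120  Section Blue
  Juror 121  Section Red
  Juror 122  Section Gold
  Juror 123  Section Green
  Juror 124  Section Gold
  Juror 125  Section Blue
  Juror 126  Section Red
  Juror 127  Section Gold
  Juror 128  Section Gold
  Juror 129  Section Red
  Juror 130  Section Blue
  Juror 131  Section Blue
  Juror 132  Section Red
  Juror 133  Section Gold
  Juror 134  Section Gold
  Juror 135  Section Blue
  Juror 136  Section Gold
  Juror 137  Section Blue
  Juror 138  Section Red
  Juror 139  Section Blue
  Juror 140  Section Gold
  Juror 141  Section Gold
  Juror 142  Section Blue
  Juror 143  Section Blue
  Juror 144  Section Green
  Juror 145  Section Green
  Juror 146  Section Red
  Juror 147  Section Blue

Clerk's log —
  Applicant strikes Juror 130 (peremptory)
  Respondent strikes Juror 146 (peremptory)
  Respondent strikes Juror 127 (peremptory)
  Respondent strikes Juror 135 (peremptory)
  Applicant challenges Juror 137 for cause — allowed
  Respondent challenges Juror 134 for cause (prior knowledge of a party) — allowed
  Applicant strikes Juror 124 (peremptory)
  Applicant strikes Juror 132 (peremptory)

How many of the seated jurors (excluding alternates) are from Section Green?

1

Removed: #124, #127, #130, #132, #134, #135, #137, #146.
Seated jurors 1–8: #120, #121, #122, #123, #125, #126, #128, #129 (alternates #131, #133, #136, #138 not counted).
Of those, in Section Green: #123 → 1.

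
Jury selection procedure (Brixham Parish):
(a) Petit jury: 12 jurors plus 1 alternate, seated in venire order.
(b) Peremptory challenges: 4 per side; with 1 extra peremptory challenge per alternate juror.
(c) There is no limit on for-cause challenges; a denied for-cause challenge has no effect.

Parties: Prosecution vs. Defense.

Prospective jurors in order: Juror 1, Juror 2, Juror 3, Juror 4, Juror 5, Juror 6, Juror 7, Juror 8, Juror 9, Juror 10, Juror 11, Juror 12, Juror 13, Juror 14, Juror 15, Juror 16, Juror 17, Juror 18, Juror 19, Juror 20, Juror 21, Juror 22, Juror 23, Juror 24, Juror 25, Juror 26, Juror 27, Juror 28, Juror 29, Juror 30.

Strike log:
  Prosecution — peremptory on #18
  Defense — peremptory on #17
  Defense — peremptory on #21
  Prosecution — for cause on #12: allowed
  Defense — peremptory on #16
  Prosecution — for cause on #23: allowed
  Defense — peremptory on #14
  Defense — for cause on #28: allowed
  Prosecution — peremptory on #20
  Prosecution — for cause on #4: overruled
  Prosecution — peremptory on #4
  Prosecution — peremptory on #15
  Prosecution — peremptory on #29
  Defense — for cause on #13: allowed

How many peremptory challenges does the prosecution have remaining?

0

Prosecution allotment: 4 base + 1 × 1 alternate = 5.
Prosecution peremptories used: #18, #20, #4, #15, #29 — 5 (for-cause on #12, #23, #4 don't count).
Remaining: 5 − 5 = 0.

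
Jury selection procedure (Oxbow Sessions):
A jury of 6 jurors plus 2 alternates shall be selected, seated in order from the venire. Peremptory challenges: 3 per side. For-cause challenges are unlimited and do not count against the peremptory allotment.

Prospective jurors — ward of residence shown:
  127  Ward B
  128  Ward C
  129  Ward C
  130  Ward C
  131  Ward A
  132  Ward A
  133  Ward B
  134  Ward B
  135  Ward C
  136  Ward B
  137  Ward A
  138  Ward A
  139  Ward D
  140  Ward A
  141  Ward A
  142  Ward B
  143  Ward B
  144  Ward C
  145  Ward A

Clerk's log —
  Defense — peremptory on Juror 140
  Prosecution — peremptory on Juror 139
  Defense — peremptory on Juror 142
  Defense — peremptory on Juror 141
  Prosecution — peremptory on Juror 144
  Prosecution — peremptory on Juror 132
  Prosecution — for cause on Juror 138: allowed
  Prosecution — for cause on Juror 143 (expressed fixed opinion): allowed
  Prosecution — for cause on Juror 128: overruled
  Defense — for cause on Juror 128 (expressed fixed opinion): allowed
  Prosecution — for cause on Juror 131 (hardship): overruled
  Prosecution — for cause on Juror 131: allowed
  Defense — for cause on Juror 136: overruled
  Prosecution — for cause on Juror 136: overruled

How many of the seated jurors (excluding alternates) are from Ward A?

0

Removed: #128, #131, #132, #138, #139, #140, #141, #142, #143, #144.
Seated jurors 1–6: #127, #129, #130, #133, #134, #135 (alternates #136, #137 not counted).
None of those are in Ward A → 0.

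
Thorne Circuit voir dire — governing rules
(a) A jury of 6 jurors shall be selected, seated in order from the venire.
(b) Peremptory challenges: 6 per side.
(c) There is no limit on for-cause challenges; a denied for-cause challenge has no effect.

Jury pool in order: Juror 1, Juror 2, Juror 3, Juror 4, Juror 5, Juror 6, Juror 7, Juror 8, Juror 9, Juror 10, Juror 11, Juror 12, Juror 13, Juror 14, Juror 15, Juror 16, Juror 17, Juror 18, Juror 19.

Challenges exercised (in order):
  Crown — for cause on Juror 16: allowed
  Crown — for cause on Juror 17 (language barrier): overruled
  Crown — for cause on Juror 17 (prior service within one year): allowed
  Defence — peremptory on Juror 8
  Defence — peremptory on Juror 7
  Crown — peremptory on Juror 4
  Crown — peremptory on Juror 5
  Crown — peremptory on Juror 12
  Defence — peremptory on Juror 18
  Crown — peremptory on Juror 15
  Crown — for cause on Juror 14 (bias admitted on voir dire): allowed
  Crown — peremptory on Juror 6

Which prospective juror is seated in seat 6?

Removed: #4, #5, #6, #7, #8, #12, #14, #15, #16, #17, #18.
Filling seats in venire order through position 6: #1, #2, #3, #9, #10, #11.
So seat 6 is #11.

11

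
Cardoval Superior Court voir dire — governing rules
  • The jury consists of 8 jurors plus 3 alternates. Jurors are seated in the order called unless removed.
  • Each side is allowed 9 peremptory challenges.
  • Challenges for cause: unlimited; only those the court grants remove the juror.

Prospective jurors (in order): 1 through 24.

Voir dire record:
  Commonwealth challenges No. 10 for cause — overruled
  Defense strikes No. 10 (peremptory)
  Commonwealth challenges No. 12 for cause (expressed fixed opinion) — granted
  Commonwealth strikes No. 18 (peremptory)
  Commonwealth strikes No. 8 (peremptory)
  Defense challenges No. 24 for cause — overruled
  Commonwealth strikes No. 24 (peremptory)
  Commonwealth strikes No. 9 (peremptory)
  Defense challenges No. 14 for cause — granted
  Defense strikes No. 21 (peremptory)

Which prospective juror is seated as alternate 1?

13

Removed: #8, #9, #10, #12, #14, #18, #21, #24.
Seating in order: seats 1–8 → #1, #2, #3, #4, #5, #6, #7, #11; alternates → #13, #15, #16.
So alternate 1 is #13.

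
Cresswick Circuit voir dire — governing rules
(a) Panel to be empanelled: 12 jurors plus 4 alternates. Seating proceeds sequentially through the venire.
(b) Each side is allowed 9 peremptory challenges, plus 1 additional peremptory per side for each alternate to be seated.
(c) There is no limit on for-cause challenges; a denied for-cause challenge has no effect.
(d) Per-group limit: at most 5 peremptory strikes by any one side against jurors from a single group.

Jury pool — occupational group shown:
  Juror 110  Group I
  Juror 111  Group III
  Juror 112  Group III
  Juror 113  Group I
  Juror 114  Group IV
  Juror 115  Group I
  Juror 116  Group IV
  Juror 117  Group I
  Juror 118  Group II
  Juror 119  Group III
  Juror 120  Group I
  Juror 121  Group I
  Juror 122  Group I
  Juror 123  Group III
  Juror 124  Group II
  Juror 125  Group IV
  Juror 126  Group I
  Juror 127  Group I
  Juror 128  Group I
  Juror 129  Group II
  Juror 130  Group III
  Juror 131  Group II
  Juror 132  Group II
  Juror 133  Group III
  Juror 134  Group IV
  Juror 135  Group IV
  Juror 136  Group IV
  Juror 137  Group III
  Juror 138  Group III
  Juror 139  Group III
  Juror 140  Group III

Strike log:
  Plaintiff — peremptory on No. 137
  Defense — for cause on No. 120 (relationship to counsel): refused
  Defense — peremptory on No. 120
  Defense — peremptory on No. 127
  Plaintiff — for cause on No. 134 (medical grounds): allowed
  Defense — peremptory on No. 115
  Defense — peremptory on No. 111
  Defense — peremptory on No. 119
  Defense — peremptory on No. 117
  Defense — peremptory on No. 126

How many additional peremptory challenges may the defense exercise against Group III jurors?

3

Defense peremptories so far: #120, #127, #115, #111, #119, #117, #126 — 7 of 13 used, 6 left overall.
Against Group III: #111, #119 — 2 used; per-group cap 5 leaves 3.
Binding limit: min(6, 3) = 3.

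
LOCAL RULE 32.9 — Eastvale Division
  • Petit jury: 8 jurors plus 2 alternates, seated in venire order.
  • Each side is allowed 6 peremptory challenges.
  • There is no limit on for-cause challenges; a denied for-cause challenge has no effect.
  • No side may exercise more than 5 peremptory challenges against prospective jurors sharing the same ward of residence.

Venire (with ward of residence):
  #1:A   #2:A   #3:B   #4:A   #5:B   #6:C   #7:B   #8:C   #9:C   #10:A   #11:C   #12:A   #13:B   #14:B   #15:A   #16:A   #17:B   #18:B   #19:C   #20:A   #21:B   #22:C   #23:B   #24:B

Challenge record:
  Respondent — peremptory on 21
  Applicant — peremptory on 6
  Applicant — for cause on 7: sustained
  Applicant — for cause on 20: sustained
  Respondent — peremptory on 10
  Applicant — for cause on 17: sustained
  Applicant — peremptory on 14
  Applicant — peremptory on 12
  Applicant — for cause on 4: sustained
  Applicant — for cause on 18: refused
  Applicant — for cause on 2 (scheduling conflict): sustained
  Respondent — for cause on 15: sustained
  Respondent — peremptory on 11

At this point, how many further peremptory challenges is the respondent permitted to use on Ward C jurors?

Respondent peremptories so far: #21, #10, #11 — 3 of 6 used, 3 left overall.
Against Ward C: #11 — 1 used; per-ward cap 5 leaves 4.
Binding limit: min(3, 4) = 3.

3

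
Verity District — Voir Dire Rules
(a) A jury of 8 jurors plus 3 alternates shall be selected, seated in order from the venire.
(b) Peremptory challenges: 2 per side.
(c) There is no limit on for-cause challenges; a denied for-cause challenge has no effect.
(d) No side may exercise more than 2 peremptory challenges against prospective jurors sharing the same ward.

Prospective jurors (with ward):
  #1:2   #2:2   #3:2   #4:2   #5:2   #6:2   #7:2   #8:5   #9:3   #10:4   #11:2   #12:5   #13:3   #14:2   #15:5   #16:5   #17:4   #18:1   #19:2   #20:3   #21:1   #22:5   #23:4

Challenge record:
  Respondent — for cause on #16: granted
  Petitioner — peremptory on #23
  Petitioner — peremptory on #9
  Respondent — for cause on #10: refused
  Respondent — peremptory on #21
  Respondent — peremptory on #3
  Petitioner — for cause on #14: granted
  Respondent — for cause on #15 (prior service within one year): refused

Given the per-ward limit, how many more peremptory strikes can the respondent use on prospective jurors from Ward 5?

Respondent peremptories so far: #21, #3 — 2 of 2 used, 0 left overall.
Against Ward 5: none yet — per-ward cap 2 leaves 2.
Binding limit: min(0, 2) = 0.

0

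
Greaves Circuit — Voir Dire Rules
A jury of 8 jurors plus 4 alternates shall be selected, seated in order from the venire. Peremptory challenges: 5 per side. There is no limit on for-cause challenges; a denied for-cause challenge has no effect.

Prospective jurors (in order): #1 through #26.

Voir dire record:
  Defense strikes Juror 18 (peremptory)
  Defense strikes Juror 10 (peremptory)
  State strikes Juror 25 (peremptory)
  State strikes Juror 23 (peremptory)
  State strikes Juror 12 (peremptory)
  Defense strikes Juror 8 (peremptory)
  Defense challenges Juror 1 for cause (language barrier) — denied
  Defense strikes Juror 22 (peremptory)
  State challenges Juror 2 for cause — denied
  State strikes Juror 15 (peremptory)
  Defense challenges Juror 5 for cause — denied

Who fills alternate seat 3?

Removed: #8, #10, #12, #15, #18, #22, #23, #25. (#1, #2, #5 stay — for-cause denied.)
Filling seats in venire order through position 11: #1, #2, #3, #4, #5, #6, #7, #9, #11, #13, #14.
So alternate 3 is #14.

14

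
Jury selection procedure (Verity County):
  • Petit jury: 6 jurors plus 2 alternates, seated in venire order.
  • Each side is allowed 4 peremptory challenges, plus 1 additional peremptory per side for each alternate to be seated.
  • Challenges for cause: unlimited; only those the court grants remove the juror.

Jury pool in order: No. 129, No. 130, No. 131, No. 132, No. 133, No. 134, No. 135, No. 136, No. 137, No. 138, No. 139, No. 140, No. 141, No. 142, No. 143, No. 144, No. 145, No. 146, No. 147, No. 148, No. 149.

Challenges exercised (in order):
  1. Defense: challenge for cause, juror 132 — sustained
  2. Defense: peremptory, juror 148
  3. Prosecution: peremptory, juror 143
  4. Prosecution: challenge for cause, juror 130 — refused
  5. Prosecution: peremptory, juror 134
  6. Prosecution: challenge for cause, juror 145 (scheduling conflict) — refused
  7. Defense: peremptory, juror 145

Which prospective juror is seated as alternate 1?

Removed: #132, #134, #143, #145, #148. (#130 stays — for-cause denied.)
Seating in order: seats 1–6 → #129, #130, #131, #133, #135, #136; alternates → #137, #138.
So alternate 1 is #137.

137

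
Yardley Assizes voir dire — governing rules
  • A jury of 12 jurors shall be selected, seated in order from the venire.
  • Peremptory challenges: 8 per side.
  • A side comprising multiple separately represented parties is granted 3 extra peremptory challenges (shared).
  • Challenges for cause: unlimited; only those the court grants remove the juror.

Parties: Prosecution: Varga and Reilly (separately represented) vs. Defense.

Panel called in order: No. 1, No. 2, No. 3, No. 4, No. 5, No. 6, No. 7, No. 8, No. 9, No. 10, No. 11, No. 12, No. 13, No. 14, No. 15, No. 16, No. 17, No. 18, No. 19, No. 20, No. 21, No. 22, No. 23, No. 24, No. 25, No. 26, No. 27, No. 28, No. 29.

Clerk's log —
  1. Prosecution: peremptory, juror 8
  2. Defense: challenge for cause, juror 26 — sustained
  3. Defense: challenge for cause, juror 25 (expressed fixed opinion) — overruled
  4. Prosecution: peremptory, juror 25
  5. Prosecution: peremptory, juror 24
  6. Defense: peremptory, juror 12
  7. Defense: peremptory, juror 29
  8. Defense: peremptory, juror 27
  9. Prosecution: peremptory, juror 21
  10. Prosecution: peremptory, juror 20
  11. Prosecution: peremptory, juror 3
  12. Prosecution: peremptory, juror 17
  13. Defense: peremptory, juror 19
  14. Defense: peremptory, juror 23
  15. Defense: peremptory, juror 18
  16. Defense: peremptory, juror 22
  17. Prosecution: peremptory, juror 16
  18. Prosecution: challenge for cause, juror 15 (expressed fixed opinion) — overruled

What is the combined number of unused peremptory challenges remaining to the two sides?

Prosecution allotment: 8 base + 3 multi-party = 11. Defense allotment: 8.
Prosecution peremptories used: #8, #25, #24, #21, #20, #3, #17, #16 — 8 (the for-cause on #15 doesn't count).
Defense peremptories used: #12, #29, #27, #19, #23, #18, #22 — 7 (for-cause on #26, #25 don't count).
Remaining: (11 − 8) + (8 − 7) = 4.

4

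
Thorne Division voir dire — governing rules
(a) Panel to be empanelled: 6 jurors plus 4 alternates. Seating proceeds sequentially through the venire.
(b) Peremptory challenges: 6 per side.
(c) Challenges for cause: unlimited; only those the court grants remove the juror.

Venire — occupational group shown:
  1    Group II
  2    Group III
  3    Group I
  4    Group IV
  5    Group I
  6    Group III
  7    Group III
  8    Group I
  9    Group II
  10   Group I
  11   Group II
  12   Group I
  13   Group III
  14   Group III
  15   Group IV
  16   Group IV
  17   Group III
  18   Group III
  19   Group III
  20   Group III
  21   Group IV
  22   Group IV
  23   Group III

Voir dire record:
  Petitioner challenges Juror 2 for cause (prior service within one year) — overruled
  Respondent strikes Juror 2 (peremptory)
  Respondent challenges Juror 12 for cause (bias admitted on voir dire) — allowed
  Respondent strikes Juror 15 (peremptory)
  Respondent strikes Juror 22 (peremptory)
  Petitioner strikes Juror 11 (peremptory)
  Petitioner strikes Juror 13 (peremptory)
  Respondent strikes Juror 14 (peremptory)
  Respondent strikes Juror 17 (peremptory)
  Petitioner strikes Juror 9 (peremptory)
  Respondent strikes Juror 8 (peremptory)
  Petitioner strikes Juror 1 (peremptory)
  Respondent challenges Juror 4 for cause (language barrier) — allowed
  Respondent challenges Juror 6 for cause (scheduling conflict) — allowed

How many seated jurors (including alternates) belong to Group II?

Removed: #1, #2, #4, #6, #8, #9, #11, #12, #13, #14, #15, #17, #22.
Seated (10 incl. alternates): #3, #5, #7, #10, #16, #18, #19, #20, #21, #23.
None of those are in Group II → 0.

0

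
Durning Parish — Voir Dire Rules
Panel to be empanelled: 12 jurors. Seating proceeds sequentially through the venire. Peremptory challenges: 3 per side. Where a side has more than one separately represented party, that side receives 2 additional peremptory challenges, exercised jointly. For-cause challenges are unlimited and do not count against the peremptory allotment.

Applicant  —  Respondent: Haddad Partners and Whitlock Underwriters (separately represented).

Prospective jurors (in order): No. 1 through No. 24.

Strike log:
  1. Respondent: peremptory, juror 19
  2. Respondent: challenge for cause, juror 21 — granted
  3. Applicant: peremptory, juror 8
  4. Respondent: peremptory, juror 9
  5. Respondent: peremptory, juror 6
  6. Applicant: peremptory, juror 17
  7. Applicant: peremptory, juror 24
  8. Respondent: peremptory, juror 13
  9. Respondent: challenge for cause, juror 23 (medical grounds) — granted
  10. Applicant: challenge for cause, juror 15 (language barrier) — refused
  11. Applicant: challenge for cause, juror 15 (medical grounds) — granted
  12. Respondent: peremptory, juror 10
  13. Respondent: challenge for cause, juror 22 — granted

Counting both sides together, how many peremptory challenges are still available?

Applicant allotment: 3. Respondent allotment: 3 base + 2 multi-party = 5.
Applicant peremptories used: #8, #17, #24 — 3 (for-cause on #15, #15 don't count).
Respondent peremptories used: #19, #9, #6, #13, #10 — 5 (for-cause on #21, #23, #22 don't count).
Remaining: (3 − 3) + (5 − 5) = 0.

0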